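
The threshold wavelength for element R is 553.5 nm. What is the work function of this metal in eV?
2.24 eV

At the threshold wavelength, photon energy equals work function:
φ = hc/λ₀

Calculating:
φ = (6.626×10⁻³⁴ J·s)(3×10⁸ m/s) / (553.5×10⁻⁹ m)
φ = 2.24 eV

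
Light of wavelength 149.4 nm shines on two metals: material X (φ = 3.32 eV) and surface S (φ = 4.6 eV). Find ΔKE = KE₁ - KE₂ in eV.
1.2800 eV

Using KE_max = hc/λ - φ for each metal:

Photon energy: E = hc/λ = 8.2988 eV

For material X (φ₁ = 3.32 eV):
KE₁ = E - φ₁ = 8.2988 - 3.32 = 4.9788 eV

For surface S (φ₂ = 4.6 eV):
KE₂ = E - φ₂ = 8.2988 - 4.6 = 3.6988 eV

Difference:
ΔKE = KE₁ - KE₂ = 4.9788 - 3.6988 = 1.2800 eV

Note: The difference equals the difference in work functions: 4.6 - 3.32 = 1.28 eV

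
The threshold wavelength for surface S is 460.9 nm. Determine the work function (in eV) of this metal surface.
2.69 eV

At the threshold wavelength, photon energy equals work function:
φ = hc/λ₀

Calculating:
φ = (6.626×10⁻³⁴ J·s)(3×10⁸ m/s) / (460.9×10⁻⁹ m)
φ = 2.69 eV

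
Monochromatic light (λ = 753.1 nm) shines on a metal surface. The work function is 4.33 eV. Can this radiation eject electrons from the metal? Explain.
No

For photoemission, the photon energy must exceed the work function.

Photon energy: E = hc/λ = 1.6463 eV
Work function: φ = 4.33 eV

Since E_photon (1.6463 eV) < φ (4.33 eV), photoemission will NOT occur.
The threshold wavelength is λ₀ = hc/φ = 286.3 nm.
Since 753.1 nm > 286.3 nm, the photons lack sufficient energy.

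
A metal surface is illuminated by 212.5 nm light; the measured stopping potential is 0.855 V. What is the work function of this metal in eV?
4.98 eV

The stopping potential gives the maximum kinetic energy: KE_max = eV_s = 0.855 eV

From Einstein's photoelectric equation: KE_max = hc/λ - φ
Rearranging: φ = hc/λ - KE_max

Calculate photon energy:
E_photon = hc/λ = (6.626×10⁻³⁴ J·s)(3×10⁸ m/s) / (212.5×10⁻⁹ m) = 5.8346 eV

Therefore:
φ = 5.8346 - 0.855 = 4.98 eV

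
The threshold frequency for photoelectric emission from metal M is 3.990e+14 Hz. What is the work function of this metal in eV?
1.65 eV

At the threshold frequency, photon energy equals work function:
φ = hf₀

Calculating:
φ = (6.626×10⁻³⁴ J·s)(3.990e+14 Hz)
φ = 1.65 eV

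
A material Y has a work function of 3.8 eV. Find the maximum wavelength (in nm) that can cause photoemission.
326.27 nm

The threshold wavelength is when the photon energy equals the work function:
hc/λ₀ = φ

Solving for λ₀:
λ₀ = hc/φ = (6.626×10⁻³⁴ J·s)(3×10⁸ m/s) / (3.8 eV × 1.602×10⁻¹⁹ J/eV)
λ₀ = 326.27 nm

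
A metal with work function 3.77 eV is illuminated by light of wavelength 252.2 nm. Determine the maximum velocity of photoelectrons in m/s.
6.3495e+05 m/s

First, find the maximum kinetic energy:
E_photon = hc/λ = 4.9161 eV
KE_max = E_photon - φ = 4.9161 - 3.77 = 1.1461 eV

Convert to Joules: KE_max = 1.1461 × 1.602×10⁻¹⁹ J = 1.8363e-19 J

Then use KE = ½mv² to find velocity:
v = √(2·KE/m) = √(2 × 1.8363e-19 J / 9.109e-31 kg)
v = 6.3495e+05 m/s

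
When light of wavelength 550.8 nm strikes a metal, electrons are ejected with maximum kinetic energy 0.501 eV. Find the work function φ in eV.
1.75 eV

From Einstein's photoelectric equation: KE_max = hf - φ = hc/λ - φ

Rearranging for φ:
φ = hc/λ - KE_max

Calculate photon energy:
E_photon = hc/λ = 2.2510 eV

Therefore:
φ = 2.2510 - 0.501 = 1.75 eV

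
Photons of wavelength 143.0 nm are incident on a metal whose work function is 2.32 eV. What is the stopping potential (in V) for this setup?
6.3502 V

The stopping potential V_s satisfies: eV_s = KE_max

First, find KE_max using Einstein's equation:
E_photon = hc/λ = 8.6702 eV
KE_max = E_photon - φ = 8.6702 - 2.32 = 6.3502 eV

Since eV_s = KE_max:
V_s = KE_max/e = 6.3502 V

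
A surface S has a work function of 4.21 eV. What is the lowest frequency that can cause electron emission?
1.0180e+15 Hz

The threshold frequency is when the photon energy equals the work function:
hf₀ = φ

Solving for f₀:
f₀ = φ/h = (4.21 eV × 1.602×10⁻¹⁹ J/eV) / (6.626×10⁻³⁴ J·s)
f₀ = 1.0180e+15 Hz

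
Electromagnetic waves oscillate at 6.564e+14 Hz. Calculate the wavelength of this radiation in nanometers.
456.72 nm

Using the wave equation: c = fλ

Solving for wavelength:
λ = c/f = (3×10⁸ m/s) / (6.564e+14 Hz)
λ = 456.72 nm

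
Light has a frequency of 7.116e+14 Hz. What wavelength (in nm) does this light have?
421.29 nm

Using the wave equation: c = fλ

Solving for wavelength:
λ = c/f = (3×10⁸ m/s) / (7.116e+14 Hz)
λ = 421.29 nm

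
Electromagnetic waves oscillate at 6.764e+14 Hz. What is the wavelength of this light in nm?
443.22 nm

Using the wave equation: c = fλ

Solving for wavelength:
λ = c/f = (3×10⁸ m/s) / (6.764e+14 Hz)
λ = 443.22 nm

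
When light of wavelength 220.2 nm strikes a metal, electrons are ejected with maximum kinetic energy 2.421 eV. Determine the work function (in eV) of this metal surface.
3.21 eV

From Einstein's photoelectric equation: KE_max = hf - φ = hc/λ - φ

Rearranging for φ:
φ = hc/λ - KE_max

Calculate photon energy:
E_photon = hc/λ = 5.6305 eV

Therefore:
φ = 5.6305 - 2.421 = 3.21 eV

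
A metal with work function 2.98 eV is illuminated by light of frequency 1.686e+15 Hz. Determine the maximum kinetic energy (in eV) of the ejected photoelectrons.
3.9927 eV

Using Einstein's photoelectric equation: KE_max = hf - φ

First, calculate the photon energy:
E_photon = hf = (6.626×10⁻³⁴ J·s)(1.686e+15 Hz)
E_photon = 6.9727 eV

Then, the maximum kinetic energy:
KE_max = E_photon - φ = 6.9727 eV - 2.98 eV = 3.9927 eV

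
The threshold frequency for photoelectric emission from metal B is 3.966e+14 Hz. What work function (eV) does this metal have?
1.64 eV

At the threshold frequency, photon energy equals work function:
φ = hf₀

Calculating:
φ = (6.626×10⁻³⁴ J·s)(3.966e+14 Hz)
φ = 1.64 eV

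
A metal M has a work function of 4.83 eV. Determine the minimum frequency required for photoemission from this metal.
1.1679e+15 Hz

The threshold frequency is when the photon energy equals the work function:
hf₀ = φ

Solving for f₀:
f₀ = φ/h = (4.83 eV × 1.602×10⁻¹⁹ J/eV) / (6.626×10⁻³⁴ J·s)
f₀ = 1.1679e+15 Hz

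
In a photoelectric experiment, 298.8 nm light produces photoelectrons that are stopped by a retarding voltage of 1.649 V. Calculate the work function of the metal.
2.50 eV

The stopping potential gives the maximum kinetic energy: KE_max = eV_s = 1.649 eV

From Einstein's photoelectric equation: KE_max = hc/λ - φ
Rearranging: φ = hc/λ - KE_max

Calculate photon energy:
E_photon = hc/λ = (6.626×10⁻³⁴ J·s)(3×10⁸ m/s) / (298.8×10⁻⁹ m) = 4.1494 eV

Therefore:
φ = 4.1494 - 1.649 = 2.50 eV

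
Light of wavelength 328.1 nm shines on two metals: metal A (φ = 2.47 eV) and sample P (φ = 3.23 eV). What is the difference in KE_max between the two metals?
0.7600 eV

Using KE_max = hc/λ - φ for each metal:

Photon energy: E = hc/λ = 3.7789 eV

For metal A (φ₁ = 2.47 eV):
KE₁ = E - φ₁ = 3.7789 - 2.47 = 1.3089 eV

For sample P (φ₂ = 3.23 eV):
KE₂ = E - φ₂ = 3.7789 - 3.23 = 0.5489 eV

Difference:
ΔKE = KE₁ - KE₂ = 1.3089 - 0.5489 = 0.7600 eV

Note: The difference equals the difference in work functions: 3.23 - 2.47 = 0.76 eV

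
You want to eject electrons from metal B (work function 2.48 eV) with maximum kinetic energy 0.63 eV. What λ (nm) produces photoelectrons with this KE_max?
398.66 nm

From Einstein's equation: KE_max = hc/λ - φ

Rearranging for λ:
hc/λ = KE_max + φ
λ = hc/(KE_max + φ)

Required photon energy:
E_photon = KE_max + φ = 0.63 + 2.48 = 3.11 eV

Required wavelength:
λ = hc/E_photon = (6.626×10⁻³⁴)(3×10⁸) / (3.11 × 1.602×10⁻¹⁹)
λ = 398.66 nm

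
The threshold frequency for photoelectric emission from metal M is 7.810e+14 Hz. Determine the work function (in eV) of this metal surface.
3.23 eV

At the threshold frequency, photon energy equals work function:
φ = hf₀

Calculating:
φ = (6.626×10⁻³⁴ J·s)(7.810e+14 Hz)
φ = 3.23 eV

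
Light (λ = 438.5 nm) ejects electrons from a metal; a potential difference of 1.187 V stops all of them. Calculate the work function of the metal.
1.64 eV

The stopping potential gives the maximum kinetic energy: KE_max = eV_s = 1.187 eV

From Einstein's photoelectric equation: KE_max = hc/λ - φ
Rearranging: φ = hc/λ - KE_max

Calculate photon energy:
E_photon = hc/λ = (6.626×10⁻³⁴ J·s)(3×10⁸ m/s) / (438.5×10⁻⁹ m) = 2.8275 eV

Therefore:
φ = 2.8275 - 1.187 = 1.64 eV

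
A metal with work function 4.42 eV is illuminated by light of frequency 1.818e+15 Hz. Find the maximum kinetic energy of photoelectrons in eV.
3.0986 eV

Using Einstein's photoelectric equation: KE_max = hf - φ

First, calculate the photon energy:
E_photon = hf = (6.626×10⁻³⁴ J·s)(1.818e+15 Hz)
E_photon = 7.5186 eV

Then, the maximum kinetic energy:
KE_max = E_photon - φ = 7.5186 eV - 4.42 eV = 3.0986 eV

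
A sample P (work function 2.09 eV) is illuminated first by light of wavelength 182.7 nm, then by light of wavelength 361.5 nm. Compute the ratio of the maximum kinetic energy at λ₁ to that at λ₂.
3.5054

Using Einstein's equation: KE_max = hc/λ - φ

For λ₁ = 182.7 nm:
E₁ = hc/λ₁ = 6.7862 eV
KE₁ = E₁ - φ = 6.7862 - 2.09 = 4.6962 eV

For λ₂ = 361.5 nm:
E₂ = hc/λ₂ = 3.4297 eV
KE₂ = E₂ - φ = 3.4297 - 2.09 = 1.3397 eV

Ratio: KE₁/KE₂ = 4.6962/1.3397 = 3.5054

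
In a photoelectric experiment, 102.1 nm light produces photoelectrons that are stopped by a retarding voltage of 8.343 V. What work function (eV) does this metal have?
3.80 eV

The stopping potential gives the maximum kinetic energy: KE_max = eV_s = 8.343 eV

From Einstein's photoelectric equation: KE_max = hc/λ - φ
Rearranging: φ = hc/λ - KE_max

Calculate photon energy:
E_photon = hc/λ = (6.626×10⁻³⁴ J·s)(3×10⁸ m/s) / (102.1×10⁻⁹ m) = 12.1434 eV

Therefore:
φ = 12.1434 - 8.343 = 3.80 eV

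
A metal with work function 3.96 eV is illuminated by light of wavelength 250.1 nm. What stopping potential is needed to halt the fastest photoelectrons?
0.9974 V

The stopping potential V_s satisfies: eV_s = KE_max

First, find KE_max using Einstein's equation:
E_photon = hc/λ = 4.9574 eV
KE_max = E_photon - φ = 4.9574 - 3.96 = 0.9974 eV

Since eV_s = KE_max:
V_s = KE_max/e = 0.9974 V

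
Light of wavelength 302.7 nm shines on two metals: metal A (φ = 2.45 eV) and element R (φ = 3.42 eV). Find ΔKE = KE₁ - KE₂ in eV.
0.9700 eV

Using KE_max = hc/λ - φ for each metal:

Photon energy: E = hc/λ = 4.0959 eV

For metal A (φ₁ = 2.45 eV):
KE₁ = E - φ₁ = 4.0959 - 2.45 = 1.6459 eV

For element R (φ₂ = 3.42 eV):
KE₂ = E - φ₂ = 4.0959 - 3.42 = 0.6759 eV

Difference:
ΔKE = KE₁ - KE₂ = 1.6459 - 0.6759 = 0.9700 eV

Note: The difference equals the difference in work functions: 3.42 - 2.45 = 0.97 eV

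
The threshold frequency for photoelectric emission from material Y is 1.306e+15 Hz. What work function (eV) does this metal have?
5.40 eV

At the threshold frequency, photon energy equals work function:
φ = hf₀

Calculating:
φ = (6.626×10⁻³⁴ J·s)(1.306e+15 Hz)
φ = 5.40 eV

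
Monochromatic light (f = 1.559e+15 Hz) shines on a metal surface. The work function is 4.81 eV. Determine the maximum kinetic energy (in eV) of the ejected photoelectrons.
1.6375 eV

Using Einstein's photoelectric equation: KE_max = hf - φ

First, calculate the photon energy:
E_photon = hf = (6.626×10⁻³⁴ J·s)(1.559e+15 Hz)
E_photon = 6.4475 eV

Then, the maximum kinetic energy:
KE_max = E_photon - φ = 6.4475 eV - 4.81 eV = 1.6375 eV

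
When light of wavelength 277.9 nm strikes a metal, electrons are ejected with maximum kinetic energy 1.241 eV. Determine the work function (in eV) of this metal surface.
3.22 eV

From Einstein's photoelectric equation: KE_max = hf - φ = hc/λ - φ

Rearranging for φ:
φ = hc/λ - KE_max

Calculate photon energy:
E_photon = hc/λ = 4.4615 eV

Therefore:
φ = 4.4615 - 1.241 = 3.22 eV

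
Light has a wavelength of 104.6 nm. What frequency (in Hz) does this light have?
2.8661e+15 Hz

Using the wave equation: c = fλ

Solving for frequency:
f = c/λ = (3×10⁸ m/s) / (104.6×10⁻⁹ m)
f = 2.8661e+15 Hz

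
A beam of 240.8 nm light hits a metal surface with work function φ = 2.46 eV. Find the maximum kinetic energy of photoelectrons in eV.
2.6888 eV

Using Einstein's photoelectric equation: KE_max = hf - φ = hc/λ - φ

First, calculate the photon energy:
E_photon = hc/λ = (6.626×10⁻³⁴ J·s)(3×10⁸ m/s) / (240.8×10⁻⁹ m)
E_photon = 5.1488 eV

Then, the maximum kinetic energy:
KE_max = E_photon - φ = 5.1488 eV - 2.46 eV = 2.6888 eV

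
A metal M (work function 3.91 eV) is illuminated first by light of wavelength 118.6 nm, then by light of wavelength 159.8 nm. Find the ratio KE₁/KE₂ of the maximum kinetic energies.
1.7003

Using Einstein's equation: KE_max = hc/λ - φ

For λ₁ = 118.6 nm:
E₁ = hc/λ₁ = 10.4540 eV
KE₁ = E₁ - φ = 10.4540 - 3.91 = 6.5440 eV

For λ₂ = 159.8 nm:
E₂ = hc/λ₂ = 7.7587 eV
KE₂ = E₂ - φ = 7.7587 - 3.91 = 3.8487 eV

Ratio: KE₁/KE₂ = 6.5440/3.8487 = 1.7003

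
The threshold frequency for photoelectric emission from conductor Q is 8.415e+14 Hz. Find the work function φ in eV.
3.48 eV

At the threshold frequency, photon energy equals work function:
φ = hf₀

Calculating:
φ = (6.626×10⁻³⁴ J·s)(8.415e+14 Hz)
φ = 3.48 eV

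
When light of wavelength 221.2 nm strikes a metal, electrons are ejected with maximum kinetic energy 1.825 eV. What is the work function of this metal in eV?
3.78 eV

From Einstein's photoelectric equation: KE_max = hf - φ = hc/λ - φ

Rearranging for φ:
φ = hc/λ - KE_max

Calculate photon energy:
E_photon = hc/λ = 5.6051 eV

Therefore:
φ = 5.6051 - 1.825 = 3.78 eV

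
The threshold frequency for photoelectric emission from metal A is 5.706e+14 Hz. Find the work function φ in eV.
2.36 eV

At the threshold frequency, photon energy equals work function:
φ = hf₀

Calculating:
φ = (6.626×10⁻³⁴ J·s)(5.706e+14 Hz)
φ = 2.36 eV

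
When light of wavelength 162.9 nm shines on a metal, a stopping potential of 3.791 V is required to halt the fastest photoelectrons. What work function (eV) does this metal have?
3.82 eV

The stopping potential gives the maximum kinetic energy: KE_max = eV_s = 3.791 eV

From Einstein's photoelectric equation: KE_max = hc/λ - φ
Rearranging: φ = hc/λ - KE_max

Calculate photon energy:
E_photon = hc/λ = (6.626×10⁻³⁴ J·s)(3×10⁸ m/s) / (162.9×10⁻⁹ m) = 7.6111 eV

Therefore:
φ = 7.6111 - 3.791 = 3.82 eV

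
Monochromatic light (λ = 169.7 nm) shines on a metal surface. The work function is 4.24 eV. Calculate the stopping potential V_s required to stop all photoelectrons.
3.0661 V

The stopping potential V_s satisfies: eV_s = KE_max

First, find KE_max using Einstein's equation:
E_photon = hc/λ = 7.3061 eV
KE_max = E_photon - φ = 7.3061 - 4.24 = 3.0661 eV

Since eV_s = KE_max:
V_s = KE_max/e = 3.0661 V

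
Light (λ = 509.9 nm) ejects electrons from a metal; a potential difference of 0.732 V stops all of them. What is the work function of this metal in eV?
1.70 eV

The stopping potential gives the maximum kinetic energy: KE_max = eV_s = 0.732 eV

From Einstein's photoelectric equation: KE_max = hc/λ - φ
Rearranging: φ = hc/λ - KE_max

Calculate photon energy:
E_photon = hc/λ = (6.626×10⁻³⁴ J·s)(3×10⁸ m/s) / (509.9×10⁻⁹ m) = 2.4315 eV

Therefore:
φ = 2.4315 - 0.732 = 1.70 eV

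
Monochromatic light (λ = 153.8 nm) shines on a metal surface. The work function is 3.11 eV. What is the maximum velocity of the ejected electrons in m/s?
1.3197e+06 m/s

First, find the maximum kinetic energy:
E_photon = hc/λ = 8.0614 eV
KE_max = E_photon - φ = 8.0614 - 3.11 = 4.9514 eV

Convert to Joules: KE_max = 4.9514 × 1.602×10⁻¹⁹ J = 7.9330e-19 J

Then use KE = ½mv² to find velocity:
v = √(2·KE/m) = √(2 × 7.9330e-19 J / 9.109e-31 kg)
v = 1.3197e+06 m/s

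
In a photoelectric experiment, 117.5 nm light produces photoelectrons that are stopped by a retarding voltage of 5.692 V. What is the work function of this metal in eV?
4.86 eV

The stopping potential gives the maximum kinetic energy: KE_max = eV_s = 5.692 eV

From Einstein's photoelectric equation: KE_max = hc/λ - φ
Rearranging: φ = hc/λ - KE_max

Calculate photon energy:
E_photon = hc/λ = (6.626×10⁻³⁴ J·s)(3×10⁸ m/s) / (117.5×10⁻⁹ m) = 10.5518 eV

Therefore:
φ = 10.5518 - 5.692 = 4.86 eV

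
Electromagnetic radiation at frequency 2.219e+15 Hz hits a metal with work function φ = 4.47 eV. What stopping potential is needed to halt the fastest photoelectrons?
4.7070 V

The stopping potential V_s satisfies: eV_s = KE_max

First, find KE_max using Einstein's equation:
E_photon = hf = (6.626×10⁻³⁴ J·s)(2.219e+15 Hz) = 9.1770 eV
KE_max = E_photon - φ = 9.1770 - 4.47 = 4.7070 eV

Since eV_s = KE_max:
V_s = KE_max/e = 4.7070 V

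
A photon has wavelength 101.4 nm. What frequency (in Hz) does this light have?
2.9565e+15 Hz

Using the wave equation: c = fλ

Solving for frequency:
f = c/λ = (3×10⁸ m/s) / (101.4×10⁻⁹ m)
f = 2.9565e+15 Hz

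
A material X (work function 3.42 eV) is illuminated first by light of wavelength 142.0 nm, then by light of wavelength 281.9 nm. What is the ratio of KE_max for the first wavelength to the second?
5.4299

Using Einstein's equation: KE_max = hc/λ - φ

For λ₁ = 142.0 nm:
E₁ = hc/λ₁ = 8.7313 eV
KE₁ = E₁ - φ = 8.7313 - 3.42 = 5.3113 eV

For λ₂ = 281.9 nm:
E₂ = hc/λ₂ = 4.3982 eV
KE₂ = E₂ - φ = 4.3982 - 3.42 = 0.9782 eV

Ratio: KE₁/KE₂ = 5.3113/0.9782 = 5.4299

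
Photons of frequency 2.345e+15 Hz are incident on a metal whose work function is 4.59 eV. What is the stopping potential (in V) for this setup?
5.1081 V

The stopping potential V_s satisfies: eV_s = KE_max

First, find KE_max using Einstein's equation:
E_photon = hf = (6.626×10⁻³⁴ J·s)(2.345e+15 Hz) = 9.6981 eV
KE_max = E_photon - φ = 9.6981 - 4.59 = 5.1081 eV

Since eV_s = KE_max:
V_s = KE_max/e = 5.1081 V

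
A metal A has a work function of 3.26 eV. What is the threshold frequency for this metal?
7.8826e+14 Hz

The threshold frequency is when the photon energy equals the work function:
hf₀ = φ

Solving for f₀:
f₀ = φ/h = (3.26 eV × 1.602×10⁻¹⁹ J/eV) / (6.626×10⁻³⁴ J·s)
f₀ = 7.8826e+14 Hz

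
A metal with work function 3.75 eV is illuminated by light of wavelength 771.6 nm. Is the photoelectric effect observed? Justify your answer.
No

For photoemission, the photon energy must exceed the work function.

Photon energy: E = hc/λ = 1.6068 eV
Work function: φ = 3.75 eV

Since E_photon (1.6068 eV) < φ (3.75 eV), photoemission will NOT occur.
The threshold wavelength is λ₀ = hc/φ = 330.6 nm.
Since 771.6 nm > 330.6 nm, the photons lack sufficient energy.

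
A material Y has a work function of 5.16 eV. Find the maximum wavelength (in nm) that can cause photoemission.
240.28 nm

The threshold wavelength is when the photon energy equals the work function:
hc/λ₀ = φ

Solving for λ₀:
λ₀ = hc/φ = (6.626×10⁻³⁴ J·s)(3×10⁸ m/s) / (5.16 eV × 1.602×10⁻¹⁹ J/eV)
λ₀ = 240.28 nm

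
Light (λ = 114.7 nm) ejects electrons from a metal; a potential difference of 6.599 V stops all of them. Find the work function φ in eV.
4.21 eV

The stopping potential gives the maximum kinetic energy: KE_max = eV_s = 6.599 eV

From Einstein's photoelectric equation: KE_max = hc/λ - φ
Rearranging: φ = hc/λ - KE_max

Calculate photon energy:
E_photon = hc/λ = (6.626×10⁻³⁴ J·s)(3×10⁸ m/s) / (114.7×10⁻⁹ m) = 10.8094 eV

Therefore:
φ = 10.8094 - 6.599 = 4.21 eV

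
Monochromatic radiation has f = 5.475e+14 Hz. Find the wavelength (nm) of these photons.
547.57 nm

Using the wave equation: c = fλ

Solving for wavelength:
λ = c/f = (3×10⁸ m/s) / (5.475e+14 Hz)
λ = 547.57 nm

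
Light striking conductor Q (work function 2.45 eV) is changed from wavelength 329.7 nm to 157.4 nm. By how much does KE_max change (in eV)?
4.1165 eV

Using Einstein's equation: KE_max = hc/λ - φ

For λ₁ = 329.7 nm:
KE₁ = hc/λ₁ - φ = 3.7605 - 2.45 = 1.3105 eV

For λ₂ = 157.4 nm:
KE₂ = hc/λ₂ - φ = 7.8770 - 2.45 = 5.4270 eV

Change in KE:
ΔKE = KE₂ - KE₁ = 5.4270 - 1.3105 = 4.1165 eV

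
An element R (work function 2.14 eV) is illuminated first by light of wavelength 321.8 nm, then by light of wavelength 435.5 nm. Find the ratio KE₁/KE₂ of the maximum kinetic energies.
2.4229

Using Einstein's equation: KE_max = hc/λ - φ

For λ₁ = 321.8 nm:
E₁ = hc/λ₁ = 3.8528 eV
KE₁ = E₁ - φ = 3.8528 - 2.14 = 1.7128 eV

For λ₂ = 435.5 nm:
E₂ = hc/λ₂ = 2.8469 eV
KE₂ = E₂ - φ = 2.8469 - 2.14 = 0.7069 eV

Ratio: KE₁/KE₂ = 1.7128/0.7069 = 2.4229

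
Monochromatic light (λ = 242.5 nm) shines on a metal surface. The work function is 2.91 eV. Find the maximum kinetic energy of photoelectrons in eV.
2.2028 eV

Using Einstein's photoelectric equation: KE_max = hf - φ = hc/λ - φ

First, calculate the photon energy:
E_photon = hc/λ = (6.626×10⁻³⁴ J·s)(3×10⁸ m/s) / (242.5×10⁻⁹ m)
E_photon = 5.1128 eV

Then, the maximum kinetic energy:
KE_max = E_photon - φ = 5.1128 eV - 2.91 eV = 2.2028 eV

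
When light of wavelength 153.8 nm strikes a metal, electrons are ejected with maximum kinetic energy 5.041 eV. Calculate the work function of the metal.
3.02 eV

From Einstein's photoelectric equation: KE_max = hf - φ = hc/λ - φ

Rearranging for φ:
φ = hc/λ - KE_max

Calculate photon energy:
E_photon = hc/λ = 8.0614 eV

Therefore:
φ = 8.0614 - 5.041 = 3.02 eV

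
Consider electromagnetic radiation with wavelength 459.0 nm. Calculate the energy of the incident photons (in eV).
2.7012 eV

Using E = hf = hc/λ:

E = hc/λ = (6.626×10⁻³⁴ J·s)(3×10⁸ m/s) / (459.0×10⁻⁹ m)
E = 2.7012 eV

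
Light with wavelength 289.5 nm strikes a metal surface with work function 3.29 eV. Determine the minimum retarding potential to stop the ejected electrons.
0.9927 V

The stopping potential V_s satisfies: eV_s = KE_max

First, find KE_max using Einstein's equation:
E_photon = hc/λ = 4.2827 eV
KE_max = E_photon - φ = 4.2827 - 3.29 = 0.9927 eV

Since eV_s = KE_max:
V_s = KE_max/e = 0.9927 V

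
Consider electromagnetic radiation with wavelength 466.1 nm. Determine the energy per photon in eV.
2.6600 eV

Using E = hf = hc/λ:

E = hc/λ = (6.626×10⁻³⁴ J·s)(3×10⁸ m/s) / (466.1×10⁻⁹ m)
E = 2.6600 eV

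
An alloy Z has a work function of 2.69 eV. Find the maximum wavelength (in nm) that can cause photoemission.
460.91 nm

The threshold wavelength is when the photon energy equals the work function:
hc/λ₀ = φ

Solving for λ₀:
λ₀ = hc/φ = (6.626×10⁻³⁴ J·s)(3×10⁸ m/s) / (2.69 eV × 1.602×10⁻¹⁹ J/eV)
λ₀ = 460.91 nm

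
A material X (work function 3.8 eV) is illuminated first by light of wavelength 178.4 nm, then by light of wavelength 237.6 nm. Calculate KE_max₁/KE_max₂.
2.2210

Using Einstein's equation: KE_max = hc/λ - φ

For λ₁ = 178.4 nm:
E₁ = hc/λ₁ = 6.9498 eV
KE₁ = E₁ - φ = 6.9498 - 3.8 = 3.1498 eV

For λ₂ = 237.6 nm:
E₂ = hc/λ₂ = 5.2182 eV
KE₂ = E₂ - φ = 5.2182 - 3.8 = 1.4182 eV

Ratio: KE₁/KE₂ = 3.1498/1.4182 = 2.2210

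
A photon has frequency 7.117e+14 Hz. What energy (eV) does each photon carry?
2.9434 eV

Using E = hf:

E = hf = (6.626×10⁻³⁴ J·s)(7.117e+14 Hz)
E = 2.9434 eV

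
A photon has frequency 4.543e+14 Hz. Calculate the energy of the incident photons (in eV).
1.8788 eV

Using E = hf:

E = hf = (6.626×10⁻³⁴ J·s)(4.543e+14 Hz)
E = 1.8788 eV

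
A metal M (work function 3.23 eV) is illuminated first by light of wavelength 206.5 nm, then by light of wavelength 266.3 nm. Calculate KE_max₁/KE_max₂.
1.9456

Using Einstein's equation: KE_max = hc/λ - φ

For λ₁ = 206.5 nm:
E₁ = hc/λ₁ = 6.0041 eV
KE₁ = E₁ - φ = 6.0041 - 3.23 = 2.7741 eV

For λ₂ = 266.3 nm:
E₂ = hc/λ₂ = 4.6558 eV
KE₂ = E₂ - φ = 4.6558 - 3.23 = 1.4258 eV

Ratio: KE₁/KE₂ = 2.7741/1.4258 = 1.9456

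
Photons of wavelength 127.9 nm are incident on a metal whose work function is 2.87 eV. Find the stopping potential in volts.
6.8238 V

The stopping potential V_s satisfies: eV_s = KE_max

First, find KE_max using Einstein's equation:
E_photon = hc/λ = 9.6938 eV
KE_max = E_photon - φ = 9.6938 - 2.87 = 6.8238 eV

Since eV_s = KE_max:
V_s = KE_max/e = 6.8238 V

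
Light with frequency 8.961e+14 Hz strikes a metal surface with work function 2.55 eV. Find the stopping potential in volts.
1.1560 V

The stopping potential V_s satisfies: eV_s = KE_max

First, find KE_max using Einstein's equation:
E_photon = hf = (6.626×10⁻³⁴ J·s)(8.961e+14 Hz) = 3.7060 eV
KE_max = E_photon - φ = 3.7060 - 2.55 = 1.1560 eV

Since eV_s = KE_max:
V_s = KE_max/e = 1.1560 V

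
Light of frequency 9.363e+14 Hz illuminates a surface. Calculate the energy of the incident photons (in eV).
3.8722 eV

Using E = hf:

E = hf = (6.626×10⁻³⁴ J·s)(9.363e+14 Hz)
E = 3.8722 eV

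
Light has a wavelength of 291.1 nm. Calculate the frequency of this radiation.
1.0299e+15 Hz

Using the wave equation: c = fλ

Solving for frequency:
f = c/λ = (3×10⁸ m/s) / (291.1×10⁻⁹ m)
f = 1.0299e+15 Hz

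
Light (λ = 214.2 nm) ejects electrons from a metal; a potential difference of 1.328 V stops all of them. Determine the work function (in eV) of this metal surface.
4.46 eV

The stopping potential gives the maximum kinetic energy: KE_max = eV_s = 1.328 eV

From Einstein's photoelectric equation: KE_max = hc/λ - φ
Rearranging: φ = hc/λ - KE_max

Calculate photon energy:
E_photon = hc/λ = (6.626×10⁻³⁴ J·s)(3×10⁸ m/s) / (214.2×10⁻⁹ m) = 5.7882 eV

Therefore:
φ = 5.7882 - 1.328 = 4.46 eV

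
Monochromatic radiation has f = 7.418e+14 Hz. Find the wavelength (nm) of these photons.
404.14 nm

Using the wave equation: c = fλ

Solving for wavelength:
λ = c/f = (3×10⁸ m/s) / (7.418e+14 Hz)
λ = 404.14 nm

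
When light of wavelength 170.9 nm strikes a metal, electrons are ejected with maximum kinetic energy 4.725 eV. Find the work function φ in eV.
2.53 eV

From Einstein's photoelectric equation: KE_max = hf - φ = hc/λ - φ

Rearranging for φ:
φ = hc/λ - KE_max

Calculate photon energy:
E_photon = hc/λ = 7.2548 eV

Therefore:
φ = 7.2548 - 4.725 = 2.53 eV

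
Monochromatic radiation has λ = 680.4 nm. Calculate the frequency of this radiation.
4.4061e+14 Hz

Using the wave equation: c = fλ

Solving for frequency:
f = c/λ = (3×10⁸ m/s) / (680.4×10⁻⁹ m)
f = 4.4061e+14 Hz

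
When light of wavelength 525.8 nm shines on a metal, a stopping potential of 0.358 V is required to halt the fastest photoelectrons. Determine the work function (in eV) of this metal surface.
2.00 eV

The stopping potential gives the maximum kinetic energy: KE_max = eV_s = 0.358 eV

From Einstein's photoelectric equation: KE_max = hc/λ - φ
Rearranging: φ = hc/λ - KE_max

Calculate photon energy:
E_photon = hc/λ = (6.626×10⁻³⁴ J·s)(3×10⁸ m/s) / (525.8×10⁻⁹ m) = 2.3580 eV

Therefore:
φ = 2.3580 - 0.358 = 2.00 eV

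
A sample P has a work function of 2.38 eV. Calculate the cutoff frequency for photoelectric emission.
5.7548e+14 Hz

The threshold frequency is when the photon energy equals the work function:
hf₀ = φ

Solving for f₀:
f₀ = φ/h = (2.38 eV × 1.602×10⁻¹⁹ J/eV) / (6.626×10⁻³⁴ J·s)
f₀ = 5.7548e+14 Hz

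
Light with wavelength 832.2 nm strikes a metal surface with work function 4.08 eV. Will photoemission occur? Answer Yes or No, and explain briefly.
No

For photoemission, the photon energy must exceed the work function.

Photon energy: E = hc/λ = 1.4898 eV
Work function: φ = 4.08 eV

Since E_photon (1.4898 eV) < φ (4.08 eV), photoemission will NOT occur.
The threshold wavelength is λ₀ = hc/φ = 303.9 nm.
Since 832.2 nm > 303.9 nm, the photons lack sufficient energy.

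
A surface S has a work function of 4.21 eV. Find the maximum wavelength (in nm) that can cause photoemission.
294.50 nm

The threshold wavelength is when the photon energy equals the work function:
hc/λ₀ = φ

Solving for λ₀:
λ₀ = hc/φ = (6.626×10⁻³⁴ J·s)(3×10⁸ m/s) / (4.21 eV × 1.602×10⁻¹⁹ J/eV)
λ₀ = 294.50 nm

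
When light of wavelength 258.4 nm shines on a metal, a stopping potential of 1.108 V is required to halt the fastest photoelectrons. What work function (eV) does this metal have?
3.69 eV

The stopping potential gives the maximum kinetic energy: KE_max = eV_s = 1.108 eV

From Einstein's photoelectric equation: KE_max = hc/λ - φ
Rearranging: φ = hc/λ - KE_max

Calculate photon energy:
E_photon = hc/λ = (6.626×10⁻³⁴ J·s)(3×10⁸ m/s) / (258.4×10⁻⁹ m) = 4.7982 eV

Therefore:
φ = 4.7982 - 1.108 = 3.69 eV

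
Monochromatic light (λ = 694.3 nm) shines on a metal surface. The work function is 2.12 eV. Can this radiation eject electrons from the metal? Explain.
No

For photoemission, the photon energy must exceed the work function.

Photon energy: E = hc/λ = 1.7857 eV
Work function: φ = 2.12 eV

Since E_photon (1.7857 eV) < φ (2.12 eV), photoemission will NOT occur.
The threshold wavelength is λ₀ = hc/φ = 584.8 nm.
Since 694.3 nm > 584.8 nm, the photons lack sufficient energy.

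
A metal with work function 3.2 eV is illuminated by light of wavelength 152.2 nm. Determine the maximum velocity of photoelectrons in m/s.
1.3190e+06 m/s

First, find the maximum kinetic energy:
E_photon = hc/λ = 8.1461 eV
KE_max = E_photon - φ = 8.1461 - 3.2 = 4.9461 eV

Convert to Joules: KE_max = 4.9461 × 1.602×10⁻¹⁹ J = 7.9246e-19 J

Then use KE = ½mv² to find velocity:
v = √(2·KE/m) = √(2 × 7.9246e-19 J / 9.109e-31 kg)
v = 1.3190e+06 m/s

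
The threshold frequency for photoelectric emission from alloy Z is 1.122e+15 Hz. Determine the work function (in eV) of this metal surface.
4.64 eV

At the threshold frequency, photon energy equals work function:
φ = hf₀

Calculating:
φ = (6.626×10⁻³⁴ J·s)(1.122e+15 Hz)
φ = 4.64 eV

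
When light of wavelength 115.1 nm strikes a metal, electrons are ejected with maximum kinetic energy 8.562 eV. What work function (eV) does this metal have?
2.21 eV

From Einstein's photoelectric equation: KE_max = hf - φ = hc/λ - φ

Rearranging for φ:
φ = hc/λ - KE_max

Calculate photon energy:
E_photon = hc/λ = 10.7719 eV

Therefore:
φ = 10.7719 - 8.562 = 2.21 eV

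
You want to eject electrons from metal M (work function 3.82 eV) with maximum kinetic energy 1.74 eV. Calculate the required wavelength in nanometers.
222.99 nm

From Einstein's equation: KE_max = hc/λ - φ

Rearranging for λ:
hc/λ = KE_max + φ
λ = hc/(KE_max + φ)

Required photon energy:
E_photon = KE_max + φ = 1.74 + 3.82 = 5.56 eV

Required wavelength:
λ = hc/E_photon = (6.626×10⁻³⁴)(3×10⁸) / (5.56 × 1.602×10⁻¹⁹)
λ = 222.99 nm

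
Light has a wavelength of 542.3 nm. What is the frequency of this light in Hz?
5.5282e+14 Hz

Using the wave equation: c = fλ

Solving for frequency:
f = c/λ = (3×10⁸ m/s) / (542.3×10⁻⁹ m)
f = 5.5282e+14 Hz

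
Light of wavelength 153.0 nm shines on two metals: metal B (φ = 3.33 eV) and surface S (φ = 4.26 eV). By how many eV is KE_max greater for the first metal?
0.9300 eV

Using KE_max = hc/λ - φ for each metal:

Photon energy: E = hc/λ = 8.1035 eV

For metal B (φ₁ = 3.33 eV):
KE₁ = E - φ₁ = 8.1035 - 3.33 = 4.7735 eV

For surface S (φ₂ = 4.26 eV):
KE₂ = E - φ₂ = 8.1035 - 4.26 = 3.8435 eV

Difference:
ΔKE = KE₁ - KE₂ = 4.7735 - 3.8435 = 0.9300 eV

Note: The difference equals the difference in work functions: 4.26 - 3.33 = 0.93 eV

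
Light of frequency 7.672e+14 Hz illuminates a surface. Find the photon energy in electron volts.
3.1729 eV

Using E = hf:

E = hf = (6.626×10⁻³⁴ J·s)(7.672e+14 Hz)
E = 3.1729 eV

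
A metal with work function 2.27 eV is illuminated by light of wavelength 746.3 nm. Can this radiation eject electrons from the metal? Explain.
No

For photoemission, the photon energy must exceed the work function.

Photon energy: E = hc/λ = 1.6613 eV
Work function: φ = 2.27 eV

Since E_photon (1.6613 eV) < φ (2.27 eV), photoemission will NOT occur.
The threshold wavelength is λ₀ = hc/φ = 546.2 nm.
Since 746.3 nm > 546.2 nm, the photons lack sufficient energy.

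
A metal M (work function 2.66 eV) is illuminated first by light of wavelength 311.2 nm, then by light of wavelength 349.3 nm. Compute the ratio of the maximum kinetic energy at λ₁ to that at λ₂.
1.4885

Using Einstein's equation: KE_max = hc/λ - φ

For λ₁ = 311.2 nm:
E₁ = hc/λ₁ = 3.9841 eV
KE₁ = E₁ - φ = 3.9841 - 2.66 = 1.3241 eV

For λ₂ = 349.3 nm:
E₂ = hc/λ₂ = 3.5495 eV
KE₂ = E₂ - φ = 3.5495 - 2.66 = 0.8895 eV

Ratio: KE₁/KE₂ = 1.3241/0.8895 = 1.4885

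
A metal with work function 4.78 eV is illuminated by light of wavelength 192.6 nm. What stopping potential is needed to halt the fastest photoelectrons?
1.6574 V

The stopping potential V_s satisfies: eV_s = KE_max

First, find KE_max using Einstein's equation:
E_photon = hc/λ = 6.4374 eV
KE_max = E_photon - φ = 6.4374 - 4.78 = 1.6574 eV

Since eV_s = KE_max:
V_s = KE_max/e = 1.6574 V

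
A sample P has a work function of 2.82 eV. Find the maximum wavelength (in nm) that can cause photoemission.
439.66 nm

The threshold wavelength is when the photon energy equals the work function:
hc/λ₀ = φ

Solving for λ₀:
λ₀ = hc/φ = (6.626×10⁻³⁴ J·s)(3×10⁸ m/s) / (2.82 eV × 1.602×10⁻¹⁹ J/eV)
λ₀ = 439.66 nm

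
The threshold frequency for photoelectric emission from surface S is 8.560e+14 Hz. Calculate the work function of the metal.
3.54 eV

At the threshold frequency, photon energy equals work function:
φ = hf₀

Calculating:
φ = (6.626×10⁻³⁴ J·s)(8.560e+14 Hz)
φ = 3.54 eV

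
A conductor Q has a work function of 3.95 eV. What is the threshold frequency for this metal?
9.5511e+14 Hz

The threshold frequency is when the photon energy equals the work function:
hf₀ = φ

Solving for f₀:
f₀ = φ/h = (3.95 eV × 1.602×10⁻¹⁹ J/eV) / (6.626×10⁻³⁴ J·s)
f₀ = 9.5511e+14 Hz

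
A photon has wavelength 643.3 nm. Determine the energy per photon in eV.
1.9273 eV

Using E = hf = hc/λ:

E = hc/λ = (6.626×10⁻³⁴ J·s)(3×10⁸ m/s) / (643.3×10⁻⁹ m)
E = 1.9273 eV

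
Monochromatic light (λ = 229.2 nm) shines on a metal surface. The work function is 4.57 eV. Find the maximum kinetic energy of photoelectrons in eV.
0.8394 eV

Using Einstein's photoelectric equation: KE_max = hf - φ = hc/λ - φ

First, calculate the photon energy:
E_photon = hc/λ = (6.626×10⁻³⁴ J·s)(3×10⁸ m/s) / (229.2×10⁻⁹ m)
E_photon = 5.4094 eV

Then, the maximum kinetic energy:
KE_max = E_photon - φ = 5.4094 eV - 4.57 eV = 0.8394 eV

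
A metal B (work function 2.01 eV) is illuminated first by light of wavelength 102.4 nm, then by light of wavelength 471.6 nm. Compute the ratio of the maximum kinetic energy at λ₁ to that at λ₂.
16.3128

Using Einstein's equation: KE_max = hc/λ - φ

For λ₁ = 102.4 nm:
E₁ = hc/λ₁ = 12.1078 eV
KE₁ = E₁ - φ = 12.1078 - 2.01 = 10.0978 eV

For λ₂ = 471.6 nm:
E₂ = hc/λ₂ = 2.6290 eV
KE₂ = E₂ - φ = 2.6290 - 2.01 = 0.6190 eV

Ratio: KE₁/KE₂ = 10.0978/0.6190 = 16.3128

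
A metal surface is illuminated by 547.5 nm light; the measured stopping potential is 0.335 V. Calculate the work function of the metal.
1.93 eV

The stopping potential gives the maximum kinetic energy: KE_max = eV_s = 0.335 eV

From Einstein's photoelectric equation: KE_max = hc/λ - φ
Rearranging: φ = hc/λ - KE_max

Calculate photon energy:
E_photon = hc/λ = (6.626×10⁻³⁴ J·s)(3×10⁸ m/s) / (547.5×10⁻⁹ m) = 2.2646 eV

Therefore:
φ = 2.2646 - 0.335 = 1.93 eV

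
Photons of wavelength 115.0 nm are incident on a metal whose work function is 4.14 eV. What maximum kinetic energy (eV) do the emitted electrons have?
6.6412 eV

Using Einstein's photoelectric equation: KE_max = hf - φ = hc/λ - φ

First, calculate the photon energy:
E_photon = hc/λ = (6.626×10⁻³⁴ J·s)(3×10⁸ m/s) / (115.0×10⁻⁹ m)
E_photon = 10.7812 eV

Then, the maximum kinetic energy:
KE_max = E_photon - φ = 10.7812 eV - 4.14 eV = 6.6412 eV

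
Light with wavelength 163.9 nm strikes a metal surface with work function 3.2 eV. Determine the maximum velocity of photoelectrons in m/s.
1.2391e+06 m/s

First, find the maximum kinetic energy:
E_photon = hc/λ = 7.5646 eV
KE_max = E_photon - φ = 7.5646 - 3.2 = 4.3646 eV

Convert to Joules: KE_max = 4.3646 × 1.602×10⁻¹⁹ J = 6.9929e-19 J

Then use KE = ½mv² to find velocity:
v = √(2·KE/m) = √(2 × 6.9929e-19 J / 9.109e-31 kg)
v = 1.2391e+06 m/s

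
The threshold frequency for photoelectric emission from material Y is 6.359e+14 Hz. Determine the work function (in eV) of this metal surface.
2.63 eV

At the threshold frequency, photon energy equals work function:
φ = hf₀

Calculating:
φ = (6.626×10⁻³⁴ J·s)(6.359e+14 Hz)
φ = 2.63 eV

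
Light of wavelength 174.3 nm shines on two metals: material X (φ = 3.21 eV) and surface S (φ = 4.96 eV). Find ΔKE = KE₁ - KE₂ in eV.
1.7500 eV

Using KE_max = hc/λ - φ for each metal:

Photon energy: E = hc/λ = 7.1133 eV

For material X (φ₁ = 3.21 eV):
KE₁ = E - φ₁ = 7.1133 - 3.21 = 3.9033 eV

For surface S (φ₂ = 4.96 eV):
KE₂ = E - φ₂ = 7.1133 - 4.96 = 2.1533 eV

Difference:
ΔKE = KE₁ - KE₂ = 3.9033 - 2.1533 = 1.7500 eV

Note: The difference equals the difference in work functions: 4.96 - 3.21 = 1.75 eV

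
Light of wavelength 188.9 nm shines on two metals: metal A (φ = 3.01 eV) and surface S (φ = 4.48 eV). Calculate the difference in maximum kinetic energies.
1.4700 eV

Using KE_max = hc/λ - φ for each metal:

Photon energy: E = hc/λ = 6.5635 eV

For metal A (φ₁ = 3.01 eV):
KE₁ = E - φ₁ = 6.5635 - 3.01 = 3.5535 eV

For surface S (φ₂ = 4.48 eV):
KE₂ = E - φ₂ = 6.5635 - 4.48 = 2.0835 eV

Difference:
ΔKE = KE₁ - KE₂ = 3.5535 - 2.0835 = 1.4700 eV

Note: The difference equals the difference in work functions: 4.48 - 3.01 = 1.47 eV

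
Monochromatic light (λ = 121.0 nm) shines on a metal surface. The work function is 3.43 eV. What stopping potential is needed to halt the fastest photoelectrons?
6.8166 V

The stopping potential V_s satisfies: eV_s = KE_max

First, find KE_max using Einstein's equation:
E_photon = hc/λ = 10.2466 eV
KE_max = E_photon - φ = 10.2466 - 3.43 = 6.8166 eV

Since eV_s = KE_max:
V_s = KE_max/e = 6.8166 V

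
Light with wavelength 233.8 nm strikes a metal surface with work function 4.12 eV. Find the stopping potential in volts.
1.1830 V

The stopping potential V_s satisfies: eV_s = KE_max

First, find KE_max using Einstein's equation:
E_photon = hc/λ = 5.3030 eV
KE_max = E_photon - φ = 5.3030 - 4.12 = 1.1830 eV

Since eV_s = KE_max:
V_s = KE_max/e = 1.1830 V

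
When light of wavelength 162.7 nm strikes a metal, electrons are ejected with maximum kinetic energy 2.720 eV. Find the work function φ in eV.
4.90 eV

From Einstein's photoelectric equation: KE_max = hf - φ = hc/λ - φ

Rearranging for φ:
φ = hc/λ - KE_max

Calculate photon energy:
E_photon = hc/λ = 7.6204 eV

Therefore:
φ = 7.6204 - 2.720 = 4.90 eV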